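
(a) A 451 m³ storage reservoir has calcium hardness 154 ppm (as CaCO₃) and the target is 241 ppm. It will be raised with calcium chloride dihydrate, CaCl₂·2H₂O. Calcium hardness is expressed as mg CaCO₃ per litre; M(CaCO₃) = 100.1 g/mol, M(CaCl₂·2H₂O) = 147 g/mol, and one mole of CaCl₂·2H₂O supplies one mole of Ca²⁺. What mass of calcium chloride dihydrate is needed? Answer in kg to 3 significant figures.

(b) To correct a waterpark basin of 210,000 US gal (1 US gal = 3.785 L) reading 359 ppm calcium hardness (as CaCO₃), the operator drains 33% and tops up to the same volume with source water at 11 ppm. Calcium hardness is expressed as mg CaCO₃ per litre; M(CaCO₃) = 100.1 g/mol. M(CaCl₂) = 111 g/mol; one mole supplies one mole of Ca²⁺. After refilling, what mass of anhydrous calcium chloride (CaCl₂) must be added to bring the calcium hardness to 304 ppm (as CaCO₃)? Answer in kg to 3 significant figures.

(a) Volume: 451 m³ = 451,000 L.
(a) Hardness to add: (241 − 154) = 87 mg/L as CaCO₃ × 451,000 L = 39,240 g as CaCO₃.
(a) Moles of Ca²⁺ (1 mol Ca²⁺ ≡ 1 mol CaCO₃): 39,240 / 100.1 g/mol = 392 mol.
(a) Mass of CaCl₂·2H₂O: 392 × 147 = 57,620 g.

(b) Volume: 210,000 US gal × 3.785 L/gal = 794,850 L.
(b) After draining 33% and refilling: 359 × 0.67 + 11 × 0.33 = 244.16 ppm.
(b) Deficit to target: 304 − 244.16 = 59.84 mg/L.
(b) As CaCO₃: 59.84 mg/L × 794,850 L = 47,560 g; ÷ 100.1 = 475.2 mol Ca²⁺.
(b) Mass: 475.2 × 111 = 52,740 g.

(a) 57.6 kg; (b) 52.7 kg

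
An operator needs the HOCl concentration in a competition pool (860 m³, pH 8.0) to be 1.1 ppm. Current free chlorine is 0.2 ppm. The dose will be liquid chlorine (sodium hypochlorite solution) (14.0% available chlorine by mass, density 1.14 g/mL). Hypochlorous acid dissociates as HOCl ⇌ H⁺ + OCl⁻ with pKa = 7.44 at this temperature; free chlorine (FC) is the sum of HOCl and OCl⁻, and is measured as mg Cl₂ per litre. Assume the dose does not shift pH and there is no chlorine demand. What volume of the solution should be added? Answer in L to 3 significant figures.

Volume: 860 m³ = 860,000 L.
[OCl⁻]/[HOCl] = 10^(pH − pKa) = 10^(8.0 − 7.44) = 3.631; fraction as HOCl = 1/(1 + 3.631) = 0.2159.
Free chlorine required for 1.1 ppm HOCl: 1.1 / 0.2159 = 5.094 ppm.
FC to add: 5.094 − 0.2 = 4.894 mg/L as Cl₂.
Cl₂ equivalent: 4.894 mg/L × 860,000 L = 4209 g.
Product at 14.0% available Cl: 4209 / 0.14 = 30,060 g.
Volume: 30,060 g ÷ 1.14 g/mL = 26,370 mL.

26.4 L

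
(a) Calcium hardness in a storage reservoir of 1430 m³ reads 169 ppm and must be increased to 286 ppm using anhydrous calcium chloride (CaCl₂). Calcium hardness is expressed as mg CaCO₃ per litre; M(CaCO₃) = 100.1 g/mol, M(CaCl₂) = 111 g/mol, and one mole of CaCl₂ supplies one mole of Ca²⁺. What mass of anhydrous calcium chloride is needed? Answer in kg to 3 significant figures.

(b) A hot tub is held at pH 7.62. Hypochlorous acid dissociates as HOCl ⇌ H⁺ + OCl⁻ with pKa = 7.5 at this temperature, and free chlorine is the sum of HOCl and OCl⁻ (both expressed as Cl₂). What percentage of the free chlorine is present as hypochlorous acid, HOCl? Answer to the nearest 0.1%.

(a) Volume: 1430 m³ = 1,430,000 L.
(a) Hardness to add: (286 − 169) = 117 mg/L as CaCO₃ × 1,430,000 L = 167,300 g as CaCO₃.
(a) Moles of Ca²⁺ (1 mol Ca²⁺ ≡ 1 mol CaCO₃): 167,300 / 100.1 g/mol = 1671 mol.
(a) Mass of CaCl₂: 1671 × 111 = 185,500 g.

(b) [OCl⁻]/[HOCl] = 10^(pH − pKa) = 10^(7.62 − 7.5) = 10^0.12 = 1.318.
(b) Fraction as HOCl = 1 / (1 + 1.318) = 0.4314.

(a) 186 kg; (b) 43.1%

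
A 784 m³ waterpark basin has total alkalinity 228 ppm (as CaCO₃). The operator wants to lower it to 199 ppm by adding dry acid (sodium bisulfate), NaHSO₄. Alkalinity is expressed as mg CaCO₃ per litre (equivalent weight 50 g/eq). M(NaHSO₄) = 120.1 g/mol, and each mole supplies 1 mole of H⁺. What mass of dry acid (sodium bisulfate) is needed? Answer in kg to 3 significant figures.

54.6 kg

Volume: 784 m³ = 784,000 L.
Alkalinity to neutralize: (228 − 199) = 29 mg/L as CaCO₃ × 784,000 L = 22,740 g as CaCO₃.
Equivalents of H⁺ required: 22,740 ÷ 50 g/eq = 454.7 eq = 454.7 mol NaHSO₄.
Mass of NaHSO₄: 454.7 × 120.1 = 54,610 g.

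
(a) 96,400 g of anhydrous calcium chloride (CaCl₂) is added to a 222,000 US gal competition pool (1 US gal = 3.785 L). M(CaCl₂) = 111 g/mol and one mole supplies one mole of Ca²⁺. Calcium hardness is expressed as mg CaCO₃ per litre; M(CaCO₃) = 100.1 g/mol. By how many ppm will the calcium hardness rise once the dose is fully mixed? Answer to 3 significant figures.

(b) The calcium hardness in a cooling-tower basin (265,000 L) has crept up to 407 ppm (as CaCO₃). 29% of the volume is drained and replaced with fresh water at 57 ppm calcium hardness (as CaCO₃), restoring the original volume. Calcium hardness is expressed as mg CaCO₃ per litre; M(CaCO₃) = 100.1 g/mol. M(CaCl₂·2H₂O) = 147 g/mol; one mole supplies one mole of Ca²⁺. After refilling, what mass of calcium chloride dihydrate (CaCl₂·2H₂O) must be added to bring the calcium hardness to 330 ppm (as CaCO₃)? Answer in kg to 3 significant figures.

(a) 103 ppm; (b) 9.53 kg

(a) Volume: 222,000 US gal × 3.785 L/gal = 840,270 L.
(a) Moles of Ca²⁺: 96,400 g ÷ 111 g/mol = 868.5 mol.
(a) As CaCO₃: 868.5 mol × 100.1 g/mol = 86,930 g.
(a) Rise: 86,930 g / 840,270 L × 1000 = 103.5 mg/L.

(b) After draining 29% and refilling: 407 × 0.71 + 57 × 0.29 = 305.5 ppm.
(b) Deficit to target: 330 − 305.5 = 24.5 mg/L.
(b) As CaCO₃: 24.5 mg/L × 265,000 L = 6493 g; ÷ 100.1 = 64.86 mol Ca²⁺.
(b) Mass: 64.86 × 147 = 9534 g.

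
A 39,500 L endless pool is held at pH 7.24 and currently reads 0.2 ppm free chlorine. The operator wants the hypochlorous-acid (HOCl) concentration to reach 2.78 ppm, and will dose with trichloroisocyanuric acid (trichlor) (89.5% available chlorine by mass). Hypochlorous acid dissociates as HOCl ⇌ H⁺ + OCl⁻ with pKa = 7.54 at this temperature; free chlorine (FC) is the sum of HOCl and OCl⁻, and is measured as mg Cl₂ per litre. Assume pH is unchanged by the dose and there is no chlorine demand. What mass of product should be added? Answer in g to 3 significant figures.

175 g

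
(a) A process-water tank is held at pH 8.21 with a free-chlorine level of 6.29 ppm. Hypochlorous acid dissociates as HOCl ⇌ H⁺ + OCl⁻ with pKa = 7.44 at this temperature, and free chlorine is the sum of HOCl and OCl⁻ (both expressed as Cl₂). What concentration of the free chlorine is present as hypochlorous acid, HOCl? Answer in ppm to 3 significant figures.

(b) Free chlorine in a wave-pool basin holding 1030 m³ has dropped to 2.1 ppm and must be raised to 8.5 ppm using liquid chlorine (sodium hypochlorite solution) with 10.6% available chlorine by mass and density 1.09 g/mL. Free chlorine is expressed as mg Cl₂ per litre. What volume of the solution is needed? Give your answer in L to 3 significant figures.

(a) 0.913 ppm; (b) 57.1 L

(a) [OCl⁻]/[HOCl] = 10^(pH − pKa) = 10^(8.21 − 7.44) = 10^0.77 = 5.888.
(a) Fraction as HOCl = 1 / (1 + 5.888) = 0.1452.
(a) HOCl = 0.1452 × 6.29 ppm = 0.9131 ppm.

(b) Volume: 1030 m³ = 1,030,000 L.
(b) Chlorine deficit: 8.5 − 2.1 = 6.4 ppm = 6.4 mg/L as Cl₂.
(b) Cl₂ equivalent needed: 6.4 mg/L × 1,030,000 L = 6,592,000 mg = 6592 g.
(b) Product at 10.6% available chlorine: 6592 / 0.106 = 62,190 g.
(b) Volume at density 1.09 g/mL: 62,190 g ÷ 1.09 g/mL = 57,050 mL.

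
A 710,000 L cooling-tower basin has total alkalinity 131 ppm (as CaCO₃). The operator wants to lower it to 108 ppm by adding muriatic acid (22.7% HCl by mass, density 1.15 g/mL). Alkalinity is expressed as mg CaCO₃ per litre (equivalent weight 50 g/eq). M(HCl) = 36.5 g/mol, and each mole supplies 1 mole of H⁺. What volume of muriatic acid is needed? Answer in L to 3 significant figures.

Alkalinity to neutralize: (131 − 108) = 23 mg/L as CaCO₃ × 710,000 L = 16,330 g as CaCO₃.
Equivalents of H⁺ required: 16,330 ÷ 50 g/eq = 326.6 eq = 326.6 mol HCl.
Mass of HCl: 326.6 × 36.5 = 11,920 g.
Mass of 22.7% solution: 11,920 / 0.227 = 52,510 g.
Volume: 52,510 g ÷ 1.15 g/mL = 45,670 mL.

45.7 L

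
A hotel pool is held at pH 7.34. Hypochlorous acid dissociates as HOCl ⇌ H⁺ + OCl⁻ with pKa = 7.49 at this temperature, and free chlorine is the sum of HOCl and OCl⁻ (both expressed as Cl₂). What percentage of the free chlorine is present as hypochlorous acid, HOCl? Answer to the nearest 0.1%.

58.5%

[OCl⁻]/[HOCl] = 10^(pH − pKa) = 10^(7.34 − 7.49) = 10^-0.15 = 0.7079.
Fraction as HOCl = 1 / (1 + 0.7079) = 0.5855.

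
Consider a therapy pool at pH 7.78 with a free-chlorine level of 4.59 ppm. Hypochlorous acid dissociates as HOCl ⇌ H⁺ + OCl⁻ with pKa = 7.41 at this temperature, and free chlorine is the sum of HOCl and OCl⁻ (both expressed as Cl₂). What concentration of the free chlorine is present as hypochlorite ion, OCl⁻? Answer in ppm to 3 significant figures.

[OCl⁻]/[HOCl] = 10^(pH − pKa) = 10^(7.78 − 7.41) = 10^0.37 = 2.344.
Fraction as HOCl = 1 / (1 + 2.344) = 0.299.
OCl⁻ = (1 − 0.299) × 4.59 ppm = 3.217 ppm.

3.22 ppm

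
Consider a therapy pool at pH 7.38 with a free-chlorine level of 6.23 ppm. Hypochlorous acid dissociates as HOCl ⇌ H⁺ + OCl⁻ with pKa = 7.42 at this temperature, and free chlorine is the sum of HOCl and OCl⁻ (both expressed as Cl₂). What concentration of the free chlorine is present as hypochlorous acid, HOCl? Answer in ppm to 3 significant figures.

3.26 ppm

[OCl⁻]/[HOCl] = 10^(pH − pKa) = 10^(7.38 − 7.42) = 10^-0.04 = 0.912.
Fraction as HOCl = 1 / (1 + 0.912) = 0.523.
HOCl = 0.523 × 6.23 ppm = 3.258 ppm.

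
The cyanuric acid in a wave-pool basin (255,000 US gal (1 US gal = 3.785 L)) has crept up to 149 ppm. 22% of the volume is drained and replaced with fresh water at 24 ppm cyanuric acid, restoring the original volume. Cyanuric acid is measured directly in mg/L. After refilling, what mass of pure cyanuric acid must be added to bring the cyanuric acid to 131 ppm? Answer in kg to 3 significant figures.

Volume: 255,000 US gal × 3.785 L/gal = 965,175 L.
After draining 22% and refilling: 149 × 0.78 + 24 × 0.22 = 121.5 ppm.
Deficit to target: 131 − 121.5 = 9.5 mg/L.
Mass: 9.5 mg/L × 965,175 L = 9169 g cyanuric acid.

9.17 kg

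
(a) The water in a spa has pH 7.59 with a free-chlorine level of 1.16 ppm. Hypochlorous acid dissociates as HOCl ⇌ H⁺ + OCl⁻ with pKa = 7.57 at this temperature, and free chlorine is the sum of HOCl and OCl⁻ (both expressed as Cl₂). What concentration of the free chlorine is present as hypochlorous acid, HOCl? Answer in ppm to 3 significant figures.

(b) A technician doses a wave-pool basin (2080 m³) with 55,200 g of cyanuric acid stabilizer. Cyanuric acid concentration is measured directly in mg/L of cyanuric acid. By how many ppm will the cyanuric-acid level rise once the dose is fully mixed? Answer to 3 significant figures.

(a) 0.567 ppm; (b) 26.5 ppm

(a) [OCl⁻]/[HOCl] = 10^(pH − pKa) = 10^(7.59 − 7.57) = 10^0.02 = 1.047.
(a) Fraction as HOCl = 1 / (1 + 1.047) = 0.4885.
(a) HOCl = 0.4885 × 1.16 ppm = 0.5666 ppm.

(b) Volume: 2080 m³ = 2,080,000 L.
(b) Rise: 55,200 g / 2,080,000 L × 1000 = 26.54 mg/L.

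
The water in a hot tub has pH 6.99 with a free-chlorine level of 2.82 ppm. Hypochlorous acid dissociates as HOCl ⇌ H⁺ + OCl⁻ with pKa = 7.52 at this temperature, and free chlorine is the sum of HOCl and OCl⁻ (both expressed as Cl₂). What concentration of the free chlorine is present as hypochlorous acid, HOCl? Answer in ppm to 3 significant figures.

[OCl⁻]/[HOCl] = 10^(pH − pKa) = 10^(6.99 − 7.52) = 10^-0.53 = 0.2951.
Fraction as HOCl = 1 / (1 + 0.2951) = 0.7721.
HOCl = 0.7721 × 2.82 ppm = 2.177 ppm.

2.18 ppm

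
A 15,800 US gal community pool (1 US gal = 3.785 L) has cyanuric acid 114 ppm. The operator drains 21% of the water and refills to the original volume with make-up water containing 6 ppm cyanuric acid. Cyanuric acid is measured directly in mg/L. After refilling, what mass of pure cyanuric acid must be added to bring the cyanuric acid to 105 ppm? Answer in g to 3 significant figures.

818 g

Volume: 15,800 US gal × 3.785 L/gal = 59,803 L.
After draining 21% and refilling: 114 × 0.79 + 6 × 0.21 = 91.32 ppm.
Deficit to target: 105 − 91.32 = 13.68 mg/L.
Mass: 13.68 mg/L × 59,803 L = 818.1 g cyanuric acid.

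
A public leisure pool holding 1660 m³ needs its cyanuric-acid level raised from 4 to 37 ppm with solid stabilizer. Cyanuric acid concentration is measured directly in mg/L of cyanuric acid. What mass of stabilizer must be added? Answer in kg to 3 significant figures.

Volume: 1660 m³ = 1,660,000 L.
CYA to add: (37 − 4) = 33 mg/L × 1,660,000 L = 54,780 g cyanuric acid.

54.8 kg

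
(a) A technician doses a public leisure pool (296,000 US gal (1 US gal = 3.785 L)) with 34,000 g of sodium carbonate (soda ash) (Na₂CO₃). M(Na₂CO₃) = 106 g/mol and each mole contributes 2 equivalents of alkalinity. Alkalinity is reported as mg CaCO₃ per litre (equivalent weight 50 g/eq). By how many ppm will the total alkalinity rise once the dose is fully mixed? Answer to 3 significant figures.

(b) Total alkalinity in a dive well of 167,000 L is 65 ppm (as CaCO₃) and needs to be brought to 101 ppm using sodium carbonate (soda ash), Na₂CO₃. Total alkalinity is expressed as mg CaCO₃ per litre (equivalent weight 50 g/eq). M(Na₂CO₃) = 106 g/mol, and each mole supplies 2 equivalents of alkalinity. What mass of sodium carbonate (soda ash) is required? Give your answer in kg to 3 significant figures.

(a) Volume: 296,000 US gal × 3.785 L/gal = 1,120,360 L.
(a) Moles of Na₂CO₃: 34,000 g ÷ 106 g/mol = 320.8 mol → 641.5 eq of alkalinity.
(a) As CaCO₃: 641.5 eq × 50 g/eq = 32,080 g.
(a) Rise: 32,080 g / 1,120,360 L × 1000 = 28.63 mg/L.

(b) Alkalinity to add: (101 − 65) = 36 mg/L as CaCO₃ × 167,000 L = 6012 g as CaCO₃.
(b) Equivalents: 6012 g ÷ 50 g/eq = 120.2 eq.
(b) Each mole of Na₂CO₃ supplies 2 eq, so 120.2 / 2 = 60.12 mol.
(b) Mass: 60.12 mol × 106 g/mol = 6373 g.

(a) 28.6 ppm; (b) 6.37 kg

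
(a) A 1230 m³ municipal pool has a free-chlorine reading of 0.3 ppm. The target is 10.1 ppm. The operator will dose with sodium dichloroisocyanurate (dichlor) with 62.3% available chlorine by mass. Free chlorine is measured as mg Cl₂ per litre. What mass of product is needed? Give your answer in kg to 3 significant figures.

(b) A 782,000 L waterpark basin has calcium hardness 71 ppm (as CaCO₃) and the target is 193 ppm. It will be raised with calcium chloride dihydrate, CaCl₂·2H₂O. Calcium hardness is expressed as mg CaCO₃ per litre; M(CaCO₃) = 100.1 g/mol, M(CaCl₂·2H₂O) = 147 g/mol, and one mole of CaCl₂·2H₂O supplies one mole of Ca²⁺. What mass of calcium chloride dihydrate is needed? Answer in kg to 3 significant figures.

(a) Volume: 1230 m³ = 1,230,000 L.
(a) Chlorine deficit: 10.1 − 0.3 = 9.8 ppm = 9.8 mg/L as Cl₂.
(a) Cl₂ equivalent needed: 9.8 mg/L × 1,230,000 L = 12,050,000 mg = 12,050 g.
(a) Product at 62.3% available chlorine: 12,050 / 0.623 = 19,350 g.

(b) Hardness to add: (193 − 71) = 122 mg/L as CaCO₃ × 782,000 L = 95,400 g as CaCO₃.
(b) Moles of Ca²⁺ (1 mol Ca²⁺ ≡ 1 mol CaCO₃): 95,400 / 100.1 g/mol = 953.1 mol.
(b) Mass of CaCl₂·2H₂O: 953.1 × 147 = 140,100 g.

(a) 19.3 kg; (b) 140 kg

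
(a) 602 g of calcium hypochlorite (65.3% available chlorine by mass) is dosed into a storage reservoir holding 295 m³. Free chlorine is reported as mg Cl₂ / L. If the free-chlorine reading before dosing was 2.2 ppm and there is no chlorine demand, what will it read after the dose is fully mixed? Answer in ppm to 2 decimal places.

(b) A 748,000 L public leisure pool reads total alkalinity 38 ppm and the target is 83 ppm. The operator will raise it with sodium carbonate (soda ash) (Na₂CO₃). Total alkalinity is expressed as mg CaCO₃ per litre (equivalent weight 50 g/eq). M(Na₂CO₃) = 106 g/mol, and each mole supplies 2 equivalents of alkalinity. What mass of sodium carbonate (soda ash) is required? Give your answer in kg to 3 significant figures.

(a) Volume: 295 m³ = 295,000 L.
(a) Available chlorine delivered: 602 g × 0.653 = 393.1 g as Cl₂.
(a) Concentration rise: 393.1 g / 295,000 L = 1.333 mg/L = 1.33 ppm.
(a) Final FC: 2.2 + 1.33 = 3.53 ppm.

(b) Alkalinity to add: (83 − 38) = 45 mg/L as CaCO₃ × 748,000 L = 33,660 g as CaCO₃.
(b) Equivalents: 33,660 g ÷ 50 g/eq = 673.2 eq.
(b) Each mole of Na₂CO₃ supplies 2 eq, so 673.2 / 2 = 336.6 mol.
(b) Mass: 336.6 mol × 106 g/mol = 35,680 g.

(a) 3.53 ppm; (b) 35.7 kg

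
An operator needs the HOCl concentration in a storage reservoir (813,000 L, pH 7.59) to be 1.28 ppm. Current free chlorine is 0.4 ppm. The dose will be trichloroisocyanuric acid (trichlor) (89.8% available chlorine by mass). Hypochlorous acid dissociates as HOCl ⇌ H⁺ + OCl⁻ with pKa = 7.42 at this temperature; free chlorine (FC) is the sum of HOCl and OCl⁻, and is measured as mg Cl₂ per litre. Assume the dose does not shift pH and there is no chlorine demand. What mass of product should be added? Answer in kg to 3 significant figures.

2.51 kg

[OCl⁻]/[HOCl] = 10^(pH − pKa) = 10^(7.59 − 7.42) = 1.479; fraction as HOCl = 1/(1 + 1.479) = 0.4034.
Free chlorine required for 1.28 ppm HOCl: 1.28 / 0.4034 = 3.173 ppm.
FC to add: 3.173 − 0.4 = 2.773 mg/L as Cl₂.
Cl₂ equivalent: 2.773 mg/L × 813,000 L = 2255 g.
Product at 89.8% available Cl: 2255 / 0.898 = 2511 g.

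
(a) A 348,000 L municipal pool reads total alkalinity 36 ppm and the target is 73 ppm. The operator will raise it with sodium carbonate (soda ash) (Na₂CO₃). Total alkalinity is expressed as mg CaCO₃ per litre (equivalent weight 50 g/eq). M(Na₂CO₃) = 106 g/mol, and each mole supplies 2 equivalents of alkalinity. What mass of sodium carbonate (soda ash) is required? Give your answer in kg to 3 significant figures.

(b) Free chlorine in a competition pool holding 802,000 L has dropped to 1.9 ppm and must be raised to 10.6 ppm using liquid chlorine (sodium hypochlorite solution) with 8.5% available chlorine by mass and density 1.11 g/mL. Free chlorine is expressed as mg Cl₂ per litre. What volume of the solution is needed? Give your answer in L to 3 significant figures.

(a) Alkalinity to add: (73 − 36) = 37 mg/L as CaCO₃ × 348,000 L = 12,880 g as CaCO₃.
(a) Equivalents: 12,880 g ÷ 50 g/eq = 257.5 eq.
(a) Each mole of Na₂CO₃ supplies 2 eq, so 257.5 / 2 = 128.8 mol.
(a) Mass: 128.8 mol × 106 g/mol = 13,650 g.

(b) Chlorine deficit: 10.6 − 1.9 = 8.7 ppm = 8.7 mg/L as Cl₂.
(b) Cl₂ equivalent needed: 8.7 mg/L × 802,000 L = 6,977,000 mg = 6977 g.
(b) Product at 8.5% available chlorine: 6977 / 0.085 = 82,090 g.
(b) Volume at density 1.11 g/mL: 82,090 g ÷ 1.11 g/mL = 73,950 mL.

(a) 13.6 kg; (b) 74.0 L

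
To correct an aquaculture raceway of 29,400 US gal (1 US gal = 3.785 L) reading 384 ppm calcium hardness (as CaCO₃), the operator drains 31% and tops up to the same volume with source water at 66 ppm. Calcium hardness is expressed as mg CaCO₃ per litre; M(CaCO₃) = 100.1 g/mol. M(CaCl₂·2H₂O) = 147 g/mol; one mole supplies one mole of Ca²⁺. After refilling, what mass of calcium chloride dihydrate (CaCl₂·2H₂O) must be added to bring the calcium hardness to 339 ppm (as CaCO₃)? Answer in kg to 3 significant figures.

8.76 kg

Volume: 29,400 US gal × 3.785 L/gal = 111,279 L.
After draining 31% and refilling: 384 × 0.69 + 66 × 0.31 = 285.42 ppm.
Deficit to target: 339 − 285.42 = 53.58 mg/L.
As CaCO₃: 53.58 mg/L × 111,279 L = 5962 g; ÷ 100.1 = 59.56 mol Ca²⁺.
Mass: 59.56 × 147 = 8756 g.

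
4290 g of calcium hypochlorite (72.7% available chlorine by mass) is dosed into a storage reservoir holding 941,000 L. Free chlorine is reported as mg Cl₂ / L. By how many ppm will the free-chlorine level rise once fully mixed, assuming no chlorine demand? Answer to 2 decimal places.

Available chlorine delivered: 4290 g × 0.727 = 3119 g as Cl₂.
Concentration rise: 3119 g / 941,000 L = 3.314 mg/L = 3.31 ppm.

3.31 ppm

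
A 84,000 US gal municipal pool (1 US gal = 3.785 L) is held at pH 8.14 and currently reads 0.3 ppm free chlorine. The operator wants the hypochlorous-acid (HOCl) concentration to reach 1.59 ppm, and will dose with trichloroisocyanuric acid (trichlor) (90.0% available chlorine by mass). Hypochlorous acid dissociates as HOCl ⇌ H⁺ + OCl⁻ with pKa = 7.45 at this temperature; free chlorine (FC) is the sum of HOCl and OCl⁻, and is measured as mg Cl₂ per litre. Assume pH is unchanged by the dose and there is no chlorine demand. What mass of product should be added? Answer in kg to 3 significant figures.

Volume: 84,000 US gal × 3.785 L/gal = 317,940 L.
[OCl⁻]/[HOCl] = 10^(pH − pKa) = 10^(8.14 − 7.45) = 4.898; fraction as HOCl = 1/(1 + 4.898) = 0.1696.
Free chlorine required for 1.59 ppm HOCl: 1.59 / 0.1696 = 9.377 ppm.
FC to add: 9.377 − 0.3 = 9.077 mg/L as Cl₂.
Cl₂ equivalent: 9.077 mg/L × 317,940 L = 2886 g.
Product at 90.0% available Cl: 2886 / 0.9 = 3207 g.

3.21 kg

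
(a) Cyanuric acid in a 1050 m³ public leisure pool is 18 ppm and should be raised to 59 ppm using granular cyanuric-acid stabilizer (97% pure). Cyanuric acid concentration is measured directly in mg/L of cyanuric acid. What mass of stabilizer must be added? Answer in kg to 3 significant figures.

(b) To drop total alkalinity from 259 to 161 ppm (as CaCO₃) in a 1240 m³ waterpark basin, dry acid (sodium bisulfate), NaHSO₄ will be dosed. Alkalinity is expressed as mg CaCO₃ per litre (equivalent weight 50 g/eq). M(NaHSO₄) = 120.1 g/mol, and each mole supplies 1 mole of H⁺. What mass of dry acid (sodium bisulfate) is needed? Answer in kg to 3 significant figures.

(a) 44.4 kg; (b) 292 kg

(a) Volume: 1050 m³ = 1,050,000 L.
(a) CYA to add: (59 − 18) = 41 mg/L × 1,050,000 L = 43,050 g cyanuric acid.
(a) At 97% purity: 43,050 / 0.97 = 44,380 g product.

(b) Volume: 1240 m³ = 1,240,000 L.
(b) Alkalinity to neutralize: (259 − 161) = 98 mg/L as CaCO₃ × 1,240,000 L = 121,500 g as CaCO₃.
(b) Equivalents of H⁺ required: 121,500 ÷ 50 g/eq = 2430 eq = 2430 mol NaHSO₄.
(b) Mass of NaHSO₄: 2430 × 120.1 = 291,900 g.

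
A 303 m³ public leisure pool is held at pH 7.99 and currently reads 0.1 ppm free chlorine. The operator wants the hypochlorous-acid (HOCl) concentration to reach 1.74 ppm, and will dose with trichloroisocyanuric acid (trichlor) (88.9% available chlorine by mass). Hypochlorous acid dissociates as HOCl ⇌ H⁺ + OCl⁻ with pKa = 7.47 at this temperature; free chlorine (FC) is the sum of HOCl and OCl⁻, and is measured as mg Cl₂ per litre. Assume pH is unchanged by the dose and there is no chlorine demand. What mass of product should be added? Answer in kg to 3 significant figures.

2.52 kg

Volume: 303 m³ = 303,000 L.
[OCl⁻]/[HOCl] = 10^(pH − pKa) = 10^(7.99 − 7.47) = 3.311; fraction as HOCl = 1/(1 + 3.311) = 0.2319.
Free chlorine required for 1.74 ppm HOCl: 1.74 / 0.2319 = 7.502 ppm.
FC to add: 7.502 − 0.1 = 7.402 mg/L as Cl₂.
Cl₂ equivalent: 7.402 mg/L × 303,000 L = 2243 g.
Product at 88.9% available Cl: 2243 / 0.889 = 2523 g.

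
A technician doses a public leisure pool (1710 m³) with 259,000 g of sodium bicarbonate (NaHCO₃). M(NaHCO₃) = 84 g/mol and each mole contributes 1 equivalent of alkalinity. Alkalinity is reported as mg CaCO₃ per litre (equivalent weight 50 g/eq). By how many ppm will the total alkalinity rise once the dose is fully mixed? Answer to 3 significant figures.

90.2 ppm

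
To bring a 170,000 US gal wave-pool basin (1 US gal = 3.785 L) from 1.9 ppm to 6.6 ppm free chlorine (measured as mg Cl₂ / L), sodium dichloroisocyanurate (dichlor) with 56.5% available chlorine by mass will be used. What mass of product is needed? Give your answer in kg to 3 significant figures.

Volume: 170,000 US gal × 3.785 L/gal = 643,450 L.
Chlorine deficit: 6.6 − 1.9 = 4.7 ppm = 4.7 mg/L as Cl₂.
Cl₂ equivalent needed: 4.7 mg/L × 643,450 L = 3,024,000 mg = 3024 g.
Product at 56.5% available chlorine: 3024 / 0.565 = 5353 g.

5.35 kg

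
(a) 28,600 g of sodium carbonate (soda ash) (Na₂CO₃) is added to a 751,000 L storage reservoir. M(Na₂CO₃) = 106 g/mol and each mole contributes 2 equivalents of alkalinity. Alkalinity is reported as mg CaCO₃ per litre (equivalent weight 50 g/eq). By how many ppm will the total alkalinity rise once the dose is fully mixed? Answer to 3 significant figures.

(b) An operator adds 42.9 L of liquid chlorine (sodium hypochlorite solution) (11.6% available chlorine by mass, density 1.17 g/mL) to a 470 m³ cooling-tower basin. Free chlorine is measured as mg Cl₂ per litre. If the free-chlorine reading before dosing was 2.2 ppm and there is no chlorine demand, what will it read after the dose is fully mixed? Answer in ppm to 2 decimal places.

(a) Moles of Na₂CO₃: 28,600 g ÷ 106 g/mol = 269.8 mol → 539.6 eq of alkalinity.
(a) As CaCO₃: 539.6 eq × 50 g/eq = 26,980 g.
(a) Rise: 26,980 g / 751,000 L × 1000 = 35.93 mg/L.

(b) Volume: 470 m³ = 470,000 L.
(b) Mass of solution: 42.9 L × 1000 mL/L × 1.17 g/mL = 50,190 g.
(b) Available chlorine delivered: 50,190 g × 0.116 = 5822 g as Cl₂.
(b) Concentration rise: 5822 g / 470,000 L = 12.39 mg/L = 12.39 ppm.
(b) Final FC: 2.2 + 12.39 = 14.59 ppm.

(a) 35.9 ppm; (b) 14.59 ppm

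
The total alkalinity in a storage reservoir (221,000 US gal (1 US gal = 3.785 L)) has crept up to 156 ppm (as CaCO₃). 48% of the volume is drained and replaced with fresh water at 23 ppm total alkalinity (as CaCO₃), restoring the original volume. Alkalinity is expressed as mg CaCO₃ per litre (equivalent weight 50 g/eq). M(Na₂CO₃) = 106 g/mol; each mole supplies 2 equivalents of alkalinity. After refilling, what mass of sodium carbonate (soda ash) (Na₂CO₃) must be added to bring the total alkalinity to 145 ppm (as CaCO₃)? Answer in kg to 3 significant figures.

Volume: 221,000 US gal × 3.785 L/gal = 836,485 L.
After draining 48% and refilling: 156 × 0.52 + 23 × 0.48 = 92.16 ppm.
Deficit to target: 145 − 92.16 = 52.84 mg/L.
As CaCO₃: 52.84 mg/L × 836,485 L = 44,200 g; ÷ 50 g/eq ÷ 2 = 442 mol Na₂CO₃.
Mass: 442 × 106 = 46,850 g.

46.9 kg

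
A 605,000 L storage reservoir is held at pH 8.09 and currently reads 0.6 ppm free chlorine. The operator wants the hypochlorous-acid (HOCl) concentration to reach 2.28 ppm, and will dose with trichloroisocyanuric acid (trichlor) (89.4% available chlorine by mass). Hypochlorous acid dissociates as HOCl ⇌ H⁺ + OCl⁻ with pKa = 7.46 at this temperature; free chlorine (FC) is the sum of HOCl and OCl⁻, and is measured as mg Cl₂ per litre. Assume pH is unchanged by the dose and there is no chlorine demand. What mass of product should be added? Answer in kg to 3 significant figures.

[OCl⁻]/[HOCl] = 10^(pH − pKa) = 10^(8.09 − 7.46) = 4.266; fraction as HOCl = 1/(1 + 4.266) = 0.1899.
Free chlorine required for 2.28 ppm HOCl: 2.28 / 0.1899 = 12.01 ppm.
FC to add: 12.01 − 0.6 = 11.41 mg/L as Cl₂.
Cl₂ equivalent: 11.41 mg/L × 605,000 L = 6901 g.
Product at 89.4% available Cl: 6901 / 0.894 = 7719 g.

7.72 kg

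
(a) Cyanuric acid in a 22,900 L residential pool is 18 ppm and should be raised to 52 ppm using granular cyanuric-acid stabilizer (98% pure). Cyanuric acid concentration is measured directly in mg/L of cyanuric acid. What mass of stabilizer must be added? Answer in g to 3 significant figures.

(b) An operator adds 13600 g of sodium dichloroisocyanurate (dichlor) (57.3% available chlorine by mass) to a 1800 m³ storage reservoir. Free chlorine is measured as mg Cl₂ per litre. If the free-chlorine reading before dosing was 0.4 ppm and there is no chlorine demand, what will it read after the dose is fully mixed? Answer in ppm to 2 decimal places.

(a) CYA to add: (52 − 18) = 34 mg/L × 22,900 L = 778.6 g cyanuric acid.
(a) At 98% purity: 778.6 / 0.98 = 794.5 g product.

(b) Volume: 1800 m³ = 1,800,000 L.
(b) Available chlorine delivered: 13,600 g × 0.573 = 7793 g as Cl₂.
(b) Concentration rise: 7793 g / 1,800,000 L = 4.329 mg/L = 4.33 ppm.
(b) Final FC: 0.4 + 4.33 = 4.73 ppm.

(a) 794 g; (b) 4.73 ppm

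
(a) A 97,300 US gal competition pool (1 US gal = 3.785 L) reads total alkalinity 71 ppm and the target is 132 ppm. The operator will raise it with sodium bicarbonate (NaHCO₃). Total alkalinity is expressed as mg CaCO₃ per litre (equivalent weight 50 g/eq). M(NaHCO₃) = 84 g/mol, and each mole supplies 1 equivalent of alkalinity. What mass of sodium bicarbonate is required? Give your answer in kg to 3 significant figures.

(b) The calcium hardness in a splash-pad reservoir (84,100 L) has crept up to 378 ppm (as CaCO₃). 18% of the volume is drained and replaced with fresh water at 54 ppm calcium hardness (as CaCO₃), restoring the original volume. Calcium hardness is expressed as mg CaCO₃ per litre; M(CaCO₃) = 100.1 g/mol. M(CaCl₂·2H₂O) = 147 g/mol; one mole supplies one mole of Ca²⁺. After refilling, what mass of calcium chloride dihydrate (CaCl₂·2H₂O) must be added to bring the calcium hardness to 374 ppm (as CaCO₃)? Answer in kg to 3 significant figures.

(a) 37.7 kg; (b) 6.71 kg

(a) Volume: 97,300 US gal × 3.785 L/gal = 368,280 L.
(a) Alkalinity to add: (132 − 71) = 61 mg/L as CaCO₃ × 368,280 L = 22,470 g as CaCO₃.
(a) Equivalents: 22,470 g ÷ 50 g/eq = 449.3 eq.
(a) NaHCO₃ supplies 1 eq per mole → 449.3 mol.
(a) Mass: 449.3 mol × 84 g/mol = 37,740 g.

(b) After draining 18% and refilling: 378 × 0.82 + 54 × 0.18 = 319.68 ppm.
(b) Deficit to target: 374 − 319.68 = 54.32 mg/L.
(b) As CaCO₃: 54.32 mg/L × 84,100 L = 4568 g; ÷ 100.1 = 45.64 mol Ca²⁺.
(b) Mass: 45.64 × 147 = 6709 g.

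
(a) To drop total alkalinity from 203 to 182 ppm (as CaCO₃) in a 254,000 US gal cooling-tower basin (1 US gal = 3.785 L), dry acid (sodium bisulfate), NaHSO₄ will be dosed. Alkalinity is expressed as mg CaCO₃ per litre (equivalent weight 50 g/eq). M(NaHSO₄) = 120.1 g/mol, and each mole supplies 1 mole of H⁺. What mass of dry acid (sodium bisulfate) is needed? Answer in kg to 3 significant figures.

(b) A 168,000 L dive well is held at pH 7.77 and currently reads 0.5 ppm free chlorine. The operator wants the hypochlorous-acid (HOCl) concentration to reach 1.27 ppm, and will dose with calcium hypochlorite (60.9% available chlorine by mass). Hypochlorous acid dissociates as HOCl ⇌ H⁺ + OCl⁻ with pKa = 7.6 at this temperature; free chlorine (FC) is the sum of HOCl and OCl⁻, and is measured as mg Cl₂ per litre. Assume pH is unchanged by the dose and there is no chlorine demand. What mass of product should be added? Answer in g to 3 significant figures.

(a) 48.5 kg; (b) 731 g

(a) Volume: 254,000 US gal × 3.785 L/gal = 961,390 L.
(a) Alkalinity to neutralize: (203 − 182) = 21 mg/L as CaCO₃ × 961,390 L = 20,190 g as CaCO₃.
(a) Equivalents of H⁺ required: 20,190 ÷ 50 g/eq = 403.8 eq = 403.8 mol NaHSO₄.
(a) Mass of NaHSO₄: 403.8 × 120.1 = 48,490 g.

(b) [OCl⁻]/[HOCl] = 10^(pH − pKa) = 10^(7.77 − 7.6) = 1.479; fraction as HOCl = 1/(1 + 1.479) = 0.4034.
(b) Free chlorine required for 1.27 ppm HOCl: 1.27 / 0.4034 = 3.148 ppm.
(b) FC to add: 3.148 − 0.5 = 2.648 mg/L as Cl₂.
(b) Cl₂ equivalent: 2.648 mg/L × 168,000 L = 444.9 g.
(b) Product at 60.9% available Cl: 444.9 / 0.609 = 730.6 g.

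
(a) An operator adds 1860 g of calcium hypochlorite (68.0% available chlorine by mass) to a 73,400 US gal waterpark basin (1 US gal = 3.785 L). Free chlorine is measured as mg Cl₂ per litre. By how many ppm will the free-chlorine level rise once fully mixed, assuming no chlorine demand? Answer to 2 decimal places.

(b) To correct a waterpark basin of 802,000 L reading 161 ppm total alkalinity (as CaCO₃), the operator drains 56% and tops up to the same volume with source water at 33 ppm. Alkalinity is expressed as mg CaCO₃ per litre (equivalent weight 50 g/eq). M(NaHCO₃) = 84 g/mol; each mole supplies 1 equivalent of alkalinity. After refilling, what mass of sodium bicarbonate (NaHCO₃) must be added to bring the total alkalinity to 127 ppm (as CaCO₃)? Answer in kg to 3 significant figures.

(a) Volume: 73,400 US gal × 3.785 L/gal = 277,819 L.
(a) Available chlorine delivered: 1860 g × 0.68 = 1265 g as Cl₂.
(a) Concentration rise: 1265 g / 277,819 L = 4.553 mg/L = 4.55 ppm.

(b) After draining 56% and refilling: 161 × 0.44 + 33 × 0.56 = 89.32 ppm.
(b) Deficit to target: 127 − 89.32 = 37.68 mg/L.
(b) As CaCO₃: 37.68 mg/L × 802,000 L = 30,220 g; ÷ 50 g/eq ÷ 1 = 604.4 mol NaHCO₃.
(b) Mass: 604.4 × 84 = 50,770 g.

(a) 4.55 ppm; (b) 50.8 kg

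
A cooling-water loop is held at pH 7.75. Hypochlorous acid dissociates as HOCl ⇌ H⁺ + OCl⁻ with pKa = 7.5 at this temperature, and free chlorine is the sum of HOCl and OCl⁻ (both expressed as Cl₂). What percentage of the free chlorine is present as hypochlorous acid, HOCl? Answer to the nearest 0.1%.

36.0%

[OCl⁻]/[HOCl] = 10^(pH − pKa) = 10^(7.75 − 7.5) = 10^0.25 = 1.778.
Fraction as HOCl = 1 / (1 + 1.778) = 0.3599.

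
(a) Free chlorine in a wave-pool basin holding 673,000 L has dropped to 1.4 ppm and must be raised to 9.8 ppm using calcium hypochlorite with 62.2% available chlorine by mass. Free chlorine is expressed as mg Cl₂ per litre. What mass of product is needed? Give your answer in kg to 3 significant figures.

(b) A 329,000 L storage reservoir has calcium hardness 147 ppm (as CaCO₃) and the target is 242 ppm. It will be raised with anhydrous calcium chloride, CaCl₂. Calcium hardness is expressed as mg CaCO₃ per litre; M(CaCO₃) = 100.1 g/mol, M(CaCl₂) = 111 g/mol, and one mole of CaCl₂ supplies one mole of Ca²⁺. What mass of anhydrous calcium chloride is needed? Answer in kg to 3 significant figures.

(a) 9.09 kg; (b) 34.7 kg

(a) Chlorine deficit: 9.8 − 1.4 = 8.4 ppm = 8.4 mg/L as Cl₂.
(a) Cl₂ equivalent needed: 8.4 mg/L × 673,000 L = 5,653,000 mg = 5653 g.
(a) Product at 62.2% available chlorine: 5653 / 0.622 = 9089 g.

(b) Hardness to add: (242 − 147) = 95 mg/L as CaCO₃ × 329,000 L = 31,260 g as CaCO₃.
(b) Moles of Ca²⁺ (1 mol Ca²⁺ ≡ 1 mol CaCO₃): 31,260 / 100.1 g/mol = 312.2 mol.
(b) Mass of CaCl₂: 312.2 × 111 = 34,660 g.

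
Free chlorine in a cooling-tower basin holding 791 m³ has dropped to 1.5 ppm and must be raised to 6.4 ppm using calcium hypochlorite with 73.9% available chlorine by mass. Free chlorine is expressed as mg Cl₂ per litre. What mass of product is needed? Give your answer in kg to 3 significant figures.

5.24 kg

Volume: 791 m³ = 791,000 L.
Chlorine deficit: 6.4 − 1.5 = 4.9 ppm = 4.9 mg/L as Cl₂.
Cl₂ equivalent needed: 4.9 mg/L × 791,000 L = 3,876,000 mg = 3876 g.
Product at 73.9% available chlorine: 3876 / 0.739 = 5245 g.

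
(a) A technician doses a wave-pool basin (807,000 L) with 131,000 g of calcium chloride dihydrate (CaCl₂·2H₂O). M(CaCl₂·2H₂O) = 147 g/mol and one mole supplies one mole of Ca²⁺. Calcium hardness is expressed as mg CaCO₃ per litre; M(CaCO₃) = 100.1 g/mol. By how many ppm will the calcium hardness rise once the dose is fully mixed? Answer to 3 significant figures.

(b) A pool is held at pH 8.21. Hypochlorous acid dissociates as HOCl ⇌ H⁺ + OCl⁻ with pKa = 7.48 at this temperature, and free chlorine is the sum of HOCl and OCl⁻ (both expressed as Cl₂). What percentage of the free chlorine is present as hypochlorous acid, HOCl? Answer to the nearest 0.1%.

(a) Moles of Ca²⁺: 131,000 g ÷ 147 g/mol = 891.2 mol.
(a) As CaCO₃: 891.2 mol × 100.1 g/mol = 89,200 g.
(a) Rise: 89,200 g / 807,000 L × 1000 = 110.5 mg/L.

(b) [OCl⁻]/[HOCl] = 10^(pH − pKa) = 10^(8.21 − 7.48) = 10^0.73 = 5.37.
(b) Fraction as HOCl = 1 / (1 + 5.37) = 0.157.

(a) 111 ppm; (b) 15.7%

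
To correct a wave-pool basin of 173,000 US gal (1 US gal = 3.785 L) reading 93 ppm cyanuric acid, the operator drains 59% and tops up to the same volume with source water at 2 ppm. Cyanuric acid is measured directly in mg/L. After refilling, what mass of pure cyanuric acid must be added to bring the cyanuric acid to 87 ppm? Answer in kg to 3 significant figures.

Volume: 173,000 US gal × 3.785 L/gal = 654,805 L.
After draining 59% and refilling: 93 × 0.41 + 2 × 0.59 = 39.31 ppm.
Deficit to target: 87 − 39.31 = 47.69 mg/L.
Mass: 47.69 mg/L × 654,805 L = 31,230 g cyanuric acid.

31.2 kg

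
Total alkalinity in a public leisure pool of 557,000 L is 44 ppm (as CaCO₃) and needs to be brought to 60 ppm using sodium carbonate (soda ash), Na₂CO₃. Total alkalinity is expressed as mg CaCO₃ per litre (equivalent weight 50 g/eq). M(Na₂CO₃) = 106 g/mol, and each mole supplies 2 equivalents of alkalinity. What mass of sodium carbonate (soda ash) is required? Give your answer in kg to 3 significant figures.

Alkalinity to add: (60 − 44) = 16 mg/L as CaCO₃ × 557,000 L = 8912 g as CaCO₃.
Equivalents: 8912 g ÷ 50 g/eq = 178.2 eq.
Each mole of Na₂CO₃ supplies 2 eq, so 178.2 / 2 = 89.12 mol.
Mass: 89.12 mol × 106 g/mol = 9447 g.

9.45 kg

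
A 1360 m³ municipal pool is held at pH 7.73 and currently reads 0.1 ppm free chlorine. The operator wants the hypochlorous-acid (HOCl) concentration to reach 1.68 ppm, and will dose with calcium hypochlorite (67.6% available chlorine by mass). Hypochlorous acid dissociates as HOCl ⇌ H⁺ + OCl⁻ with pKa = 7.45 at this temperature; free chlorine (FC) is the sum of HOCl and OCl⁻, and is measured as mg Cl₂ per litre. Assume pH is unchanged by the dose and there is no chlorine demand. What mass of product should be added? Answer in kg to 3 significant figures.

9.62 kg

Volume: 1360 m³ = 1,360,000 L.
[OCl⁻]/[HOCl] = 10^(pH − pKa) = 10^(7.73 − 7.45) = 1.905; fraction as HOCl = 1/(1 + 1.905) = 0.3442.
Free chlorine required for 1.68 ppm HOCl: 1.68 / 0.3442 = 4.881 ppm.
FC to add: 4.881 − 0.1 = 4.781 mg/L as Cl₂.
Cl₂ equivalent: 4.781 mg/L × 1,360,000 L = 6502 g.
Product at 67.6% available Cl: 6502 / 0.676 = 9619 g.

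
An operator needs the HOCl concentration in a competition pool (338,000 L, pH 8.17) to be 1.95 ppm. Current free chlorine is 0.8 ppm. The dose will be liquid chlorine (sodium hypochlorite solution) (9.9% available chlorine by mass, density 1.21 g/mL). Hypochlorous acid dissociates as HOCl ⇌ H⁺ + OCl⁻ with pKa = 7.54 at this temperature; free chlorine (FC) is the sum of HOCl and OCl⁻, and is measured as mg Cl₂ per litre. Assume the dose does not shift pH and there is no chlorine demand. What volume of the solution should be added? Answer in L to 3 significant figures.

26.7 L

[OCl⁻]/[HOCl] = 10^(pH − pKa) = 10^(8.17 − 7.54) = 4.266; fraction as HOCl = 1/(1 + 4.266) = 0.1899.
Free chlorine required for 1.95 ppm HOCl: 1.95 / 0.1899 = 10.27 ppm.
FC to add: 10.27 − 0.8 = 9.468 mg/L as Cl₂.
Cl₂ equivalent: 9.468 mg/L × 338,000 L = 3200 g.
Product at 9.9% available Cl: 3200 / 0.099 = 32,330 g.
Volume: 32,330 g ÷ 1.21 g/mL = 26,720 mL.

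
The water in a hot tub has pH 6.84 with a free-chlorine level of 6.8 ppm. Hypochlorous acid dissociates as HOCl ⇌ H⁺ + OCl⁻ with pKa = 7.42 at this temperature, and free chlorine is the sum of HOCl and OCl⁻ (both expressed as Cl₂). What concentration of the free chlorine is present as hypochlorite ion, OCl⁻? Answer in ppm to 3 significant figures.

1.42 ppm

[OCl⁻]/[HOCl] = 10^(pH − pKa) = 10^(6.84 − 7.42) = 10^-0.58 = 0.263.
Fraction as HOCl = 1 / (1 + 0.263) = 0.7917.
OCl⁻ = (1 − 0.7917) × 6.8 ppm = 1.416 ppm.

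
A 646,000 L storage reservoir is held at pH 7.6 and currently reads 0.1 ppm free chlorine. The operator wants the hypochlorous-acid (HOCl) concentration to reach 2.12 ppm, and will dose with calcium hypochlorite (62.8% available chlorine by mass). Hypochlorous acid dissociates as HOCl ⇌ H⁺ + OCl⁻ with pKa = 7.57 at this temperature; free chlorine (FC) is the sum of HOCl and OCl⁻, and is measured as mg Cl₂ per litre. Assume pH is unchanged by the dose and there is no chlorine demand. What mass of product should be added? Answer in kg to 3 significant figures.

[OCl⁻]/[HOCl] = 10^(pH − pKa) = 10^(7.6 − 7.57) = 1.072; fraction as HOCl = 1/(1 + 1.072) = 0.4827.
Free chlorine required for 2.12 ppm HOCl: 2.12 / 0.4827 = 4.392 ppm.
FC to add: 4.392 − 0.1 = 4.292 mg/L as Cl₂.
Cl₂ equivalent: 4.292 mg/L × 646,000 L = 2772 g.
Product at 62.8% available Cl: 2772 / 0.628 = 4415 g.

4.41 kg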